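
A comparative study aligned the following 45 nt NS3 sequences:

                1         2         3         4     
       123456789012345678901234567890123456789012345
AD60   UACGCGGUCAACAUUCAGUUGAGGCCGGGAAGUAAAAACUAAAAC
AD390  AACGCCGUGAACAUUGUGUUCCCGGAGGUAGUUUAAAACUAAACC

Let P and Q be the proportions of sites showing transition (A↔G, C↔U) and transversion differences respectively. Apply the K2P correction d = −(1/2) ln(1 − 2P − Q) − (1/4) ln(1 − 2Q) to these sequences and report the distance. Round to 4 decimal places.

Mismatches occur at site 1 (U/A, transversion), site 6 (G/C, transversion), site 9 (C/G, transversion), site 16 (C/G, transversion), site 17 (A/U, transversion), site 21 (G/C, transversion), site 22 (A/C, transversion), site 23 (G/C, transversion), site 25 (C/G, transversion), site 26 (C/A, transversion), site 29 (G/U, transversion), site 31 (A/G, transition), site 32 (G/U, transversion), site 34 (A/U, transversion), site 44 (A/C, transversion).
Of the 15 differences, 1 transition and 14 transversions over 45 sites: P = 1/45 = 0.022222, Q = 14/45 = 0.311111.
d = −0.5·ln(0.644445) − 0.25·ln(0.377778) = −0.5·(-0.439366) − 0.25·(-0.973449) = 0.4630.

0.4630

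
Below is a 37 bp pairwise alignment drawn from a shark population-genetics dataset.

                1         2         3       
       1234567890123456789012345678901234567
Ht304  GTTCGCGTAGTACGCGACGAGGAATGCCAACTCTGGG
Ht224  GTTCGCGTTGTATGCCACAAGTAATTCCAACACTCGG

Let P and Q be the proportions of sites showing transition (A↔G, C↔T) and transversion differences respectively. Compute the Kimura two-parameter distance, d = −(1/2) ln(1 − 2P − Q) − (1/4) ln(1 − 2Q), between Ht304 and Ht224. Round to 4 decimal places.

The sequences differ at positions 9 (A/T, transversion), 13 (C/T, transition), 16 (G/C, transversion), 19 (G/A, transition), 22 (G/T, transversion), 26 (G/T, transversion), 32 (T/A, transversion), 35 (G/C, transversion).
Of the 8 differences, 2 transitions and 6 transversions over 37 sites: P = 2/37 = 0.054054, Q = 6/37 = 0.162162.
d = −0.5·ln(0.729730) − 0.25·ln(0.675676) = −0.5·(-0.315081) − 0.25·(-0.392042) = 0.2556.

0.2556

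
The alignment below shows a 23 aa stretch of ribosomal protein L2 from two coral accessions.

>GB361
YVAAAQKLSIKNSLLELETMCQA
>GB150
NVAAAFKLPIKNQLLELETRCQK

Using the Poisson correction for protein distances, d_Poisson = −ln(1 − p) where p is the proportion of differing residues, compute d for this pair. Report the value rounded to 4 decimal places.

The sequences differ at positions 1 (Y/N), 6 (Q/F), 9 (S/P), 13 (S/Q), 20 (M/R), 23 (A/K).
p = 6/23 = 0.260870.
d = −ln(1 − 0.260870) = −ln(0.739130) = 0.3023.

0.3023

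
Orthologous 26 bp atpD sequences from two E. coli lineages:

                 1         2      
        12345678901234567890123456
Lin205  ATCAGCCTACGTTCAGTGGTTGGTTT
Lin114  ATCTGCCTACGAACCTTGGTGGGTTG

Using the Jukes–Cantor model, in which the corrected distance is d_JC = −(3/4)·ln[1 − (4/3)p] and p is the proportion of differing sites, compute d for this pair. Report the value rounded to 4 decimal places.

0.3335

Differing sites — 4:A/T; 12:T/A; 13:T/A; 15:A/C; 16:G/T; 21:T/G; 26:T/G.
p = 7/26 = 0.269231.
d = −0.75 · ln(1 − (4/3)·0.269231) = −0.75 · ln(0.641025) = −0.75 · (-0.444687) = 0.3335.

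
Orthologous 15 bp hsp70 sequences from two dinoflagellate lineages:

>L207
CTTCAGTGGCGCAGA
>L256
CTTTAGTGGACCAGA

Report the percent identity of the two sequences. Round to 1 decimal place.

80.0%

The sequences differ at positions 4 (C/T), 10 (C/A), 11 (G/C).
12 of the 15 sites match, so the percent identity is 12/15 × 100 = 80.0%.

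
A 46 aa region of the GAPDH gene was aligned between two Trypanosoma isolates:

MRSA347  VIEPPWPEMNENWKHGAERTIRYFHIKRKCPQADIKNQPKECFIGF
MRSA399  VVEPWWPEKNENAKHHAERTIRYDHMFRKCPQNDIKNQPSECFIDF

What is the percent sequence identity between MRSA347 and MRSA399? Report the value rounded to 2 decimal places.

The sequences differ at positions 2 (I/V), 5 (P/W), 9 (M/K), 13 (W/A), 16 (G/H), 24 (F/D), 26 (I/M), 27 (K/F), 33 (A/N), 40 (K/S), 45 (G/D).
35 of the 46 sites match, so the percent identity is 35/46 × 100 = 76.09%.

76.09%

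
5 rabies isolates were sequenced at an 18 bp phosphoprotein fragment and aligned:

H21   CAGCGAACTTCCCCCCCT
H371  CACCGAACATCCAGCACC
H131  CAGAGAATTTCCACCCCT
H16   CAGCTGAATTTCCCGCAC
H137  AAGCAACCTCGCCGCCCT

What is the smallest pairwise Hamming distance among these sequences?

3

Pairwise Hamming distances:
  H21 vs H371: 6
  H21 vs H131: 3
  H21 vs H16: 7
  H21 vs H137: 6
  H371 vs H131: 7
  H371 vs H16: 11
  H371 vs H137: 10
  H131 vs H16: 9
  H131 vs H137: 9
  H16 vs H137: 11
The smallest is 3, between H21 and H131.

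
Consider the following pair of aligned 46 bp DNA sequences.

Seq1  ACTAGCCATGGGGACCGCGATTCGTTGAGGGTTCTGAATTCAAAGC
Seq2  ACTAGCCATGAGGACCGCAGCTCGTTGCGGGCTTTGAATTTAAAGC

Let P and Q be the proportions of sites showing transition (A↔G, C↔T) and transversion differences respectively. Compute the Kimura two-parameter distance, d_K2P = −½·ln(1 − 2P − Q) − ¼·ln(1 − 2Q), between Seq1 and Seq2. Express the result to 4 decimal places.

The sequences differ at positions 11 (G/A, transition), 19 (G/A, transition), 20 (A/G, transition), 21 (T/C, transition), 28 (A/C, transversion), 32 (T/C, transition), 34 (C/T, transition), 41 (C/T, transition).
Of the 8 differences, 7 transitions and 1 transversion over 46 sites: P = 7/46 = 0.152174, Q = 1/46 = 0.021739.
d = −0.5·ln(0.673913) − 0.25·ln(0.956522) = −0.5·(-0.394654) − 0.25·(-0.044451) = 0.2084.

0.2084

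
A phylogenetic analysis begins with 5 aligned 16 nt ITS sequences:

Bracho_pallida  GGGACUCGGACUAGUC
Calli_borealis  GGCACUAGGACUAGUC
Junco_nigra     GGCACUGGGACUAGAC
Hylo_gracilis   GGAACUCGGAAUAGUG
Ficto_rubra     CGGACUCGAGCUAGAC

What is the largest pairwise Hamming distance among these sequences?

7

Pairwise Hamming distances:
  Bracho_pallida vs Calli_borealis: 2
  Bracho_pallida vs Junco_nigra: 3
  Bracho_pallida vs Hylo_gracilis: 3
  Bracho_pallida vs Ficto_rubra: 4
  Calli_borealis vs Junco_nigra: 2
  Calli_borealis vs Hylo_gracilis: 4
  Calli_borealis vs Ficto_rubra: 6
  Junco_nigra vs Hylo_gracilis: 5
  Junco_nigra vs Ficto_rubra: 5
  Hylo_gracilis vs Ficto_rubra: 7
The largest is 7, between Hylo_gracilis and Ficto_rubra.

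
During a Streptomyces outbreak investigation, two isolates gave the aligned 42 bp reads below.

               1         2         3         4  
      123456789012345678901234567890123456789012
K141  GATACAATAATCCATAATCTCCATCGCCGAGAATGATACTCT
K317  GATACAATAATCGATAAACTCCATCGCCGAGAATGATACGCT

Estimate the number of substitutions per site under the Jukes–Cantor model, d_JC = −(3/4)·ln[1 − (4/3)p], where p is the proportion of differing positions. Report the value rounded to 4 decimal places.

0.0751

The sequences differ at positions 13 (C/G), 18 (T/A), 40 (T/G).
p = 3/42 = 0.071429.
d = −0.75 · ln(1 − (4/3)·0.071429) = −0.75 · ln(0.904761) = −0.75 · (-0.100084) = 0.0751.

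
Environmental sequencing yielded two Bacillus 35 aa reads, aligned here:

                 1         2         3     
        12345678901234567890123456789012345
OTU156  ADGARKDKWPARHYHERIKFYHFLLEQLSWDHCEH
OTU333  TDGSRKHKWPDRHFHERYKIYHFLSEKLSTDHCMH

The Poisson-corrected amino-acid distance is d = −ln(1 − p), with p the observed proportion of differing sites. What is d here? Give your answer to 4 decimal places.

The sequences differ at positions 1 (A/T), 4 (A/S), 7 (D/H), 11 (A/D), 14 (Y/F), 18 (I/Y), 20 (F/I), 25 (L/S), 27 (Q/K), 30 (W/T), 34 (E/M).
p = 11/35 = 0.314286.
d = −ln(1 − 0.314286) = −ln(0.685714) = 0.3773.

0.3773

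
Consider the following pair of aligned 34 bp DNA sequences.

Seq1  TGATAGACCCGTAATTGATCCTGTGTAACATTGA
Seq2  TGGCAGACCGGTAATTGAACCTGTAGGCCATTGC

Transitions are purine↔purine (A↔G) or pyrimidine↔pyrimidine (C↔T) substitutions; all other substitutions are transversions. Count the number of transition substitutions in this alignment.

The sequences differ at positions 3 (A/G, transition), 4 (T/C, transition), 10 (C/G, transversion), 19 (T/A, transversion), 25 (G/A, transition), 26 (T/G, transversion), 27 (A/G, transition), 28 (A/C, transversion), 34 (A/C, transversion).
Of the 9 differences, 4 transitions and 5 transversions, so the answer is 4.

4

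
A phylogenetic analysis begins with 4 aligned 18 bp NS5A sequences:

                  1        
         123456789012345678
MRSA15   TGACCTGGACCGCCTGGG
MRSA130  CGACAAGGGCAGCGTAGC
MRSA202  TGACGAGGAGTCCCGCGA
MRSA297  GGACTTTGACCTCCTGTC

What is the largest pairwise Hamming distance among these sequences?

Pairwise Hamming distances:
  MRSA15 vs MRSA130: 8
  MRSA15 vs MRSA202: 8
  MRSA15 vs MRSA297: 6
  MRSA130 vs MRSA202: 10
  MRSA130 vs MRSA297: 10
  MRSA202 vs MRSA297: 11
The largest is 11, between MRSA202 and MRSA297.

11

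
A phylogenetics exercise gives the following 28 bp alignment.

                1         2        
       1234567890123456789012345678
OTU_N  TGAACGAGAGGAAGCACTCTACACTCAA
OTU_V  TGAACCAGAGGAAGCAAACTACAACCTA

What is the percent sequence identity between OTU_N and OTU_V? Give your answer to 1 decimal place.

Differing sites — 6:G/C; 17:C/A; 18:T/A; 24:C/A; 25:T/C; 27:A/T.
22 of the 28 sites match, so the percent identity is 22/28 × 100 = 78.6%.

78.6%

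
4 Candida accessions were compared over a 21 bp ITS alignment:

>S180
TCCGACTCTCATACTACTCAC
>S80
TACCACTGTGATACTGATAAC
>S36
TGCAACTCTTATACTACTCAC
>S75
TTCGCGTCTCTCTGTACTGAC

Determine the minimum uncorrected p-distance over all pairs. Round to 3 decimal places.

0.143

Pairwise Hamming distances:
  S180 vs S80: 7
  S180 vs S36: 3
  S180 vs S75: 8
  S80 vs S36: 7
  S80 vs S75: 13
  S36 vs S75: 10
The smallest is 3 mismatches, between S180 and S36; p = 3/21 = 0.143.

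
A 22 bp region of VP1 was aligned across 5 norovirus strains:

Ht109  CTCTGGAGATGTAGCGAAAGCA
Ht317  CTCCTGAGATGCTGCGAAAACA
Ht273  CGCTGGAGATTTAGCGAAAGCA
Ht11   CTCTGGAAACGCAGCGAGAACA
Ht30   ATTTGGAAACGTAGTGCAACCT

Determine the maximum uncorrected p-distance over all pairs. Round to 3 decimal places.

0.545

Pairwise Hamming distances:
  Ht109 vs Ht317: 5
  Ht109 vs Ht273: 2
  Ht109 vs Ht11: 5
  Ht109 vs Ht30: 8
  Ht317 vs Ht273: 7
  Ht317 vs Ht11: 6
  Ht317 vs Ht30: 12
  Ht273 vs Ht11: 7
  Ht273 vs Ht30: 10
  Ht11 vs Ht30: 8
The largest is 12 mismatches, between Ht317 and Ht30; p = 12/22 = 0.545.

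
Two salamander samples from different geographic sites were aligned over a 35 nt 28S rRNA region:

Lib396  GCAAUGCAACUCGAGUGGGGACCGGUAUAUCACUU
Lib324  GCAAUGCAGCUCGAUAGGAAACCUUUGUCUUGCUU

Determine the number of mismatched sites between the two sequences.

11

The sequences differ at positions 9 (A/G), 15 (G/U), 16 (U/A), 19 (G/A), 20 (G/A), 24 (G/U), 25 (G/U), 27 (A/G), 29 (A/C), 31 (C/U), 32 (A/G).
That gives 11 mismatches out of 35 aligned sites, so the Hamming distance is 11.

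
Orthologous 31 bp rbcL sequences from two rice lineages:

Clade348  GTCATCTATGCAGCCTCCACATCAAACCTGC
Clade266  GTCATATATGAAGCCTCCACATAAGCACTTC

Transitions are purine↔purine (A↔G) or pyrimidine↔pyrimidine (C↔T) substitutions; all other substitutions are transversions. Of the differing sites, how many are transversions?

Mismatches occur at site 6 (C↔A, transversion), site 11 (C↔A, transversion), site 23 (C↔A, transversion), site 25 (A↔G, transition), site 26 (A↔C, transversion), site 27 (C↔A, transversion), site 30 (G↔T, transversion).
Of the 7 differences, 1 transition and 6 transversions, so the answer is 6.

6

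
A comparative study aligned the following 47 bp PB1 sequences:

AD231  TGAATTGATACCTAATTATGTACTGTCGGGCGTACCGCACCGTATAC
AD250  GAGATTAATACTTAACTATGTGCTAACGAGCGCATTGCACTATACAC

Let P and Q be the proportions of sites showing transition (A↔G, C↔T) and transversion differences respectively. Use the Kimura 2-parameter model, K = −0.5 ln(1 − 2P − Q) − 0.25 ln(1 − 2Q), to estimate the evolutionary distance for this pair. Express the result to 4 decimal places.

0.5307

Mismatches occur at site 1 (T/G, transversion), site 2 (G/A, transition), site 3 (A/G, transition), site 7 (G/A, transition), site 12 (C/T, transition), site 16 (T/C, transition), site 22 (A/G, transition), site 25 (G/A, transition), site 26 (T/A, transversion), site 29 (G/A, transition), site 33 (T/C, transition), site 35 (C/T, transition), site 36 (C/T, transition), site 41 (C/T, transition), site 42 (G/A, transition), site 45 (T/C, transition).
Of the 16 differences, 14 transitions and 2 transversions over 47 sites: P = 14/47 = 0.297872, Q = 2/47 = 0.042553.
d = −0.5·ln(0.361703) − 0.25·ln(0.914894) = −0.5·(-1.016932) − 0.25·(-0.088947) = 0.5307.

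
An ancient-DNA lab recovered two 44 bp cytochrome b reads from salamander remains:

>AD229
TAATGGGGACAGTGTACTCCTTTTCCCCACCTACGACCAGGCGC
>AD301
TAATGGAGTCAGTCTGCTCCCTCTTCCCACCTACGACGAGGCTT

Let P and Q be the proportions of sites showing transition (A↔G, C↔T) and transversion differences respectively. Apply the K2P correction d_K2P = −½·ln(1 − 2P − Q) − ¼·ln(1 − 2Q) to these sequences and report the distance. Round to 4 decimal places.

0.2762

The sequences differ at positions 7 (G/A, transition), 9 (A/T, transversion), 14 (G/C, transversion), 16 (A/G, transition), 21 (T/C, transition), 23 (T/C, transition), 25 (C/T, transition), 38 (C/G, transversion), 43 (G/T, transversion), 44 (C/T, transition).
Of the 10 differences, 6 transitions and 4 transversions over 44 sites: P = 6/44 = 0.136364, Q = 4/44 = 0.090909.
d = −0.5·ln(0.636363) − 0.25·ln(0.818182) = −0.5·(-0.451986) − 0.25·(-0.200670) = 0.2762.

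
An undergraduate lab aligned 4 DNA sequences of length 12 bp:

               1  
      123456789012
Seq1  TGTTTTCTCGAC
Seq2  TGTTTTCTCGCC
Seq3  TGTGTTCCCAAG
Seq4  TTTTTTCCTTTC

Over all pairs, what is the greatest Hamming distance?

6

Pairwise Hamming distances:
  Seq1 vs Seq2: 1
  Seq1 vs Seq3: 4
  Seq1 vs Seq4: 5
  Seq2 vs Seq3: 5
  Seq2 vs Seq4: 5
  Seq3 vs Seq4: 6
The largest is 6, between Seq3 and Seq4.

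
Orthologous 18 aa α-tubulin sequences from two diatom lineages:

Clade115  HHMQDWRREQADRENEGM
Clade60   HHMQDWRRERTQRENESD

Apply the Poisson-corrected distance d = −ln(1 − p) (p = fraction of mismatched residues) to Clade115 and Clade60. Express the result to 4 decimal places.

Differing sites — 10:Q/R; 11:A/T; 12:D/Q; 17:G/S; 18:M/D.
p = 5/18 = 0.277778.
d = −ln(1 − 0.277778) = −ln(0.722222) = 0.3254.

0.3254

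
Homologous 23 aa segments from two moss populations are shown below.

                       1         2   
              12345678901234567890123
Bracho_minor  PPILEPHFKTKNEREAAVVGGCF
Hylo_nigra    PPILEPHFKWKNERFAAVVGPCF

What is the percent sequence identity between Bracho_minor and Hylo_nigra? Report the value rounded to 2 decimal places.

86.96%

Mismatches occur at site 10 (T↔W), site 15 (E↔F), site 21 (G↔P).
20 of the 23 sites match, so the percent identity is 20/23 × 100 = 86.96%.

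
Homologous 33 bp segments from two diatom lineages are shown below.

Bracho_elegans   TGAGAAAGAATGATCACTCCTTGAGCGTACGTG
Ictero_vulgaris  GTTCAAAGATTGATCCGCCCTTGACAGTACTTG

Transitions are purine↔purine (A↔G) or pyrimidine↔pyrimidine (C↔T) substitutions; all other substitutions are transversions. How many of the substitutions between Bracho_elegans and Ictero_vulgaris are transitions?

Differing sites — 1:T/G (Tv); 2:G/T (Tv); 3:A/T (Tv); 4:G/C (Tv); 10:A/T (Tv); 16:A/C (Tv); 17:C/G (Tv); 18:T/C (Ti); 25:G/C (Tv); 26:C/A (Tv); 31:G/T (Tv).
Of the 11 differences, 1 transition and 10 transversions, so the answer is 1.

1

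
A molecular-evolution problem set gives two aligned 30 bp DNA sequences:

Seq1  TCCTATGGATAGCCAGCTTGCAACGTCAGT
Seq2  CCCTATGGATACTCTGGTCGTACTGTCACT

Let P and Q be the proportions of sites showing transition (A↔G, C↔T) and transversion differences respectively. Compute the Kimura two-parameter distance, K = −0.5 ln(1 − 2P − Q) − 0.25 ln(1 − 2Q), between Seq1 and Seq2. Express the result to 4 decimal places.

The sequences differ at positions 1 (T/C, transition), 12 (G/C, transversion), 13 (C/T, transition), 15 (A/T, transversion), 17 (C/G, transversion), 19 (T/C, transition), 21 (C/T, transition), 23 (A/C, transversion), 24 (C/T, transition), 29 (G/C, transversion).
Of the 10 differences, 5 transitions and 5 transversions over 30 sites: P = 5/30 = 0.166667, Q = 5/30 = 0.166667.
d = −0.5·ln(0.499999) − 0.25·ln(0.666666) = −0.5·(-0.693149) − 0.25·(-0.405466) = 0.4479.

0.4479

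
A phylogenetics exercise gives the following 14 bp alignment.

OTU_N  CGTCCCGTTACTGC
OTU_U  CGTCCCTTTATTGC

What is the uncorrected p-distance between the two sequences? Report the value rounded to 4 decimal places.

Differing sites — 7:G/T; 11:C/T.
There are 2 differences over 14 sites, so p = 2/14 = 0.1429.

0.1429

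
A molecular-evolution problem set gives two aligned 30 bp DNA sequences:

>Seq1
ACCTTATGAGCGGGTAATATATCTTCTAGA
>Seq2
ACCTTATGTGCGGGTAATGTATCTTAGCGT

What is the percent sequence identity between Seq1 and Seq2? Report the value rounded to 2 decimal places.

80.00%

Differing sites — 9:A/T; 19:A/G; 26:C/A; 27:T/G; 28:A/C; 30:A/T.
24 of the 30 sites match, so the percent identity is 24/30 × 100 = 80.00%.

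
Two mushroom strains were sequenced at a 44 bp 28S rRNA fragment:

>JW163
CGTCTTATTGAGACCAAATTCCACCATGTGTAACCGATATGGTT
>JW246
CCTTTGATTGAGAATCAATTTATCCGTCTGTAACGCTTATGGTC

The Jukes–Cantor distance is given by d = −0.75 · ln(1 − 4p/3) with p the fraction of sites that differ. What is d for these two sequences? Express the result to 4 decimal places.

0.4546

The sequences differ at positions 2 (G/C), 4 (C/T), 6 (T/G), 14 (C/A), 15 (C/T), 16 (A/C), 21 (C/T), 22 (C/A), 23 (A/T), 26 (A/G), 28 (G/C), 35 (C/G), 36 (G/C), 37 (A/T), 44 (T/C).
p = 15/44 = 0.340909.
d = −0.75 · ln(1 − (4/3)·0.340909) = −0.75 · ln(0.545455) = −0.75 · (-0.606135) = 0.4546.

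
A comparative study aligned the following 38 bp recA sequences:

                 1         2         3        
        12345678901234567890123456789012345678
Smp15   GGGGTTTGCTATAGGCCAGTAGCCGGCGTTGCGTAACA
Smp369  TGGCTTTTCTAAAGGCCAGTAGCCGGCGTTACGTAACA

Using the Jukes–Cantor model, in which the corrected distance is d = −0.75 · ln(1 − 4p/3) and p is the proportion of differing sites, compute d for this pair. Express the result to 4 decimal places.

0.1447

Differing sites — 1:G/T; 4:G/C; 8:G/T; 12:T/A; 31:G/A.
p = 5/38 = 0.131579.
d = −0.75 · ln(1 − (4/3)·0.131579) = −0.75 · ln(0.824561) = −0.75 · (-0.192904) = 0.1447.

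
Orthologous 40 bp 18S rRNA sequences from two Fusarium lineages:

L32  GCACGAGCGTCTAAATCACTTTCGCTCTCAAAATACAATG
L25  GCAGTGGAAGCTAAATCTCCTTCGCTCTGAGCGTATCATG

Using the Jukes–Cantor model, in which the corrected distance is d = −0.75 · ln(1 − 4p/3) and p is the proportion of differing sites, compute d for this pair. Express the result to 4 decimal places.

Differing sites — 4:C/G; 5:G/T; 6:A/G; 8:C/A; 9:G/A; 10:T/G; 18:A/T; 20:T/C; 29:C/G; 31:A/G; 32:A/C; 33:A/G; 36:C/T; 37:A/C.
p = 14/40 = 0.350000.
d = −0.75 · ln(1 − (4/3)·0.350000) = −0.75 · ln(0.533333) = −0.75 · (-0.628609) = 0.4715.

0.4715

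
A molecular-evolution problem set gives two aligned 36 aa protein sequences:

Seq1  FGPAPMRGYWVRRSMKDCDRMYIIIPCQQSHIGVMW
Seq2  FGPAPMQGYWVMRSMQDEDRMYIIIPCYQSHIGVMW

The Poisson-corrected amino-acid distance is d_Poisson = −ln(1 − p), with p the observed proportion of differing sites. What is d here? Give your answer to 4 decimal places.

0.1495

The sequences differ at positions 7 (R/Q), 12 (R/M), 16 (K/Q), 18 (C/E), 28 (Q/Y).
p = 5/36 = 0.138889.
d = −ln(1 − 0.138889) = −ln(0.861111) = 0.1495.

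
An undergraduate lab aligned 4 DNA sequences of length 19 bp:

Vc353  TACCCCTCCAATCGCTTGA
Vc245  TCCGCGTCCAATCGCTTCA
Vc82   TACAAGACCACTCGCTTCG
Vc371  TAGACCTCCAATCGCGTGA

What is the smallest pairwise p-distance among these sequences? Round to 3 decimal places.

0.158

Pairwise Hamming distances:
  Vc353 vs Vc245: 4
  Vc353 vs Vc82: 7
  Vc353 vs Vc371: 3
  Vc245 vs Vc82: 6
  Vc245 vs Vc371: 6
  Vc82 vs Vc371: 8
The smallest is 3 mismatches, between Vc353 and Vc371; p = 3/19 = 0.158.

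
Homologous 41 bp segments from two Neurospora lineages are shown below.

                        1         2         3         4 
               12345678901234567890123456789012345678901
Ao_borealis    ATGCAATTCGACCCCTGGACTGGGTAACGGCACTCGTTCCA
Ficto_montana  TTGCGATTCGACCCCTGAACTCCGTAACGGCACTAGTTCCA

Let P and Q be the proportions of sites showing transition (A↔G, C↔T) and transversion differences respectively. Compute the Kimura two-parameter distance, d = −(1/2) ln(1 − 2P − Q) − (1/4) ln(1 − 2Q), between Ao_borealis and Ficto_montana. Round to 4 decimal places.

0.1628

The sequences differ at positions 1 (A/T, transversion), 5 (A/G, transition), 18 (G/A, transition), 22 (G/C, transversion), 23 (G/C, transversion), 35 (C/A, transversion).
Of the 6 differences, 2 transitions and 4 transversions over 41 sites: P = 2/41 = 0.048780, Q = 4/41 = 0.097561.
d = −0.5·ln(0.804879) − 0.25·ln(0.804878) = −0.5·(-0.217063) − 0.25·(-0.217065) = 0.1628.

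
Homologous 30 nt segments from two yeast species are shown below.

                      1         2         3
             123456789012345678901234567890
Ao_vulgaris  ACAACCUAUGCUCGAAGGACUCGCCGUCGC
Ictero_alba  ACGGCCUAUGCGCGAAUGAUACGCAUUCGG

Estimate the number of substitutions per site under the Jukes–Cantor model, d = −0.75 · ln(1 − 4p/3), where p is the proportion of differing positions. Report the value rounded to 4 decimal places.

0.3831

Differing sites — 3:A/G; 4:A/G; 12:U/G; 17:G/U; 20:C/U; 21:U/A; 25:C/A; 26:G/U; 30:C/G.
p = 9/30 = 0.300000.
d = −0.75 · ln(1 − (4/3)·0.300000) = −0.75 · ln(0.600000) = −0.75 · (-0.510826) = 0.3831.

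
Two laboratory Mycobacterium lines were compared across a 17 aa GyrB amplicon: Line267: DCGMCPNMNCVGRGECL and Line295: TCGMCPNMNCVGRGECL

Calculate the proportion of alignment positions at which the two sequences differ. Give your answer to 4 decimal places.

A single mismatch occurs at site 1 (D/T).
There are 1 differences over 17 sites, so p = 1/17 = 0.0588.

0.0588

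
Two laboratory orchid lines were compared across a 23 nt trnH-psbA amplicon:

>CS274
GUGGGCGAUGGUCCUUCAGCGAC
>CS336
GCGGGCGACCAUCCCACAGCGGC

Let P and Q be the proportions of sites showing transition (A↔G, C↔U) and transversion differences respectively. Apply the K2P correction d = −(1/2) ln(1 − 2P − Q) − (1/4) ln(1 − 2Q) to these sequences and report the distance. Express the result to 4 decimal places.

0.4166

Mismatches occur at site 2 (U↔C, transition), site 9 (U↔C, transition), site 10 (G↔C, transversion), site 11 (G↔A, transition), site 15 (U↔C, transition), site 16 (U↔A, transversion), site 22 (A↔G, transition).
Of the 7 differences, 5 transitions and 2 transversions over 23 sites: P = 5/23 = 0.217391, Q = 2/23 = 0.086957.
d = −0.5·ln(0.478261) − 0.25·ln(0.826086) = −0.5·(-0.737599) − 0.25·(-0.191056) = 0.4166.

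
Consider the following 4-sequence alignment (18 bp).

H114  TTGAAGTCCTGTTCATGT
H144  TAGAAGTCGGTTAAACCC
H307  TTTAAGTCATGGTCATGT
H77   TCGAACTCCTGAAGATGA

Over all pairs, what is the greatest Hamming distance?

11

Pairwise Hamming distances:
  H114 vs H144: 9
  H114 vs H307: 3
  H114 vs H77: 6
  H144 vs H307: 11
  H144 vs H77: 10
  H307 vs H77: 8
The largest is 11, between H144 and H307.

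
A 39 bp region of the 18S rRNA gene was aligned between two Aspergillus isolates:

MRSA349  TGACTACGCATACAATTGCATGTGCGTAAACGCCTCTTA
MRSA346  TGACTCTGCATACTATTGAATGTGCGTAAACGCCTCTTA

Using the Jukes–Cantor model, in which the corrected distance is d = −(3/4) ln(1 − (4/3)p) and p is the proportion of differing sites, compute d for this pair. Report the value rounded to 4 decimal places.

Differing sites — 6:A/C; 7:C/T; 14:A/T; 19:C/A.
p = 4/39 = 0.102564.
d = −0.75 · ln(1 − (4/3)·0.102564) = −0.75 · ln(0.863248) = −0.75 · (-0.147053) = 0.1103.

0.1103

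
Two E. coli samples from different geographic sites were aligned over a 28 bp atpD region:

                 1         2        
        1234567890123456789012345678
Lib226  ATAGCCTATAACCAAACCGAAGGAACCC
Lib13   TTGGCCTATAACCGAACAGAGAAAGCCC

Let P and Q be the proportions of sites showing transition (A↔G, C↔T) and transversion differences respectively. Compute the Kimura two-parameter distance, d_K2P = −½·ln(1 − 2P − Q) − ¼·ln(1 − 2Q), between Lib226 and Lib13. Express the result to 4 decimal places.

0.3851

The sequences differ at positions 1 (A/T, transversion), 3 (A/G, transition), 14 (A/G, transition), 18 (C/A, transversion), 21 (A/G, transition), 22 (G/A, transition), 23 (G/A, transition), 25 (A/G, transition).
Of the 8 differences, 6 transitions and 2 transversions over 28 sites: P = 6/28 = 0.214286, Q = 2/28 = 0.071429.
d = −0.5·ln(0.499999) − 0.25·ln(0.857142) = −0.5·(-0.693149) − 0.25·(-0.154152) = 0.3851.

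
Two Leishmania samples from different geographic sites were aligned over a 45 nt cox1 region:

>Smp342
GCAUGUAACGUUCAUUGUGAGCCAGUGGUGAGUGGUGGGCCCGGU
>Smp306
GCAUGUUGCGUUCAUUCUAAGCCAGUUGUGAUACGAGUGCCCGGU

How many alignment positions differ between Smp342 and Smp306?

The sequences differ at positions 7 (A/U), 8 (A/G), 17 (G/C), 19 (G/A), 27 (G/U), 32 (G/U), 33 (U/A), 34 (G/C), 36 (U/A), 38 (G/U).
That gives 10 mismatches out of 45 aligned sites, so the Hamming distance is 10.

10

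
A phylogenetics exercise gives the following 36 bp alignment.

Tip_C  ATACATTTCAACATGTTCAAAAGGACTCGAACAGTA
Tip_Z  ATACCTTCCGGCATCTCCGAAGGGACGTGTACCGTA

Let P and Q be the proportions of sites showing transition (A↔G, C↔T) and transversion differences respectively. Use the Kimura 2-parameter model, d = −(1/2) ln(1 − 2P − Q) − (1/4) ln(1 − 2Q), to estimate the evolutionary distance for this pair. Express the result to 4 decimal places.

0.4565

Mismatches occur at site 5 (A/C, transversion), site 8 (T/C, transition), site 10 (A/G, transition), site 11 (A/G, transition), site 15 (G/C, transversion), site 17 (T/C, transition), site 19 (A/G, transition), site 22 (A/G, transition), site 27 (T/G, transversion), site 28 (C/T, transition), site 30 (A/T, transversion), site 33 (A/C, transversion).
Of the 12 differences, 7 transitions and 5 transversions over 36 sites: P = 7/36 = 0.194444, Q = 5/36 = 0.138889.
d = −0.5·ln(0.472223) − 0.25·ln(0.722222) = −0.5·(-0.750304) − 0.25·(-0.325423) = 0.4565.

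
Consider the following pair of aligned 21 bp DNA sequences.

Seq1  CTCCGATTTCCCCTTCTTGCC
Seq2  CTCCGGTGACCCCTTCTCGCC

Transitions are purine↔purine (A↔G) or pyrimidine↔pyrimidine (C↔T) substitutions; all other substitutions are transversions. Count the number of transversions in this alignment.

The sequences differ at positions 6 (A/G, transition), 8 (T/G, transversion), 9 (T/A, transversion), 18 (T/C, transition).
Of the 4 differences, 2 transitions and 2 transversions, so the answer is 2.

2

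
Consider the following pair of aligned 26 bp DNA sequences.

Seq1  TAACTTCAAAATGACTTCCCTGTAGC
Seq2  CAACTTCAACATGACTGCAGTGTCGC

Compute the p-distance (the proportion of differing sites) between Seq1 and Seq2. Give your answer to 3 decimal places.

0.231

The sequences differ at positions 1 (T/C), 10 (A/C), 17 (T/G), 19 (C/A), 20 (C/G), 24 (A/C).
There are 6 differences over 26 sites, so p = 6/26 = 0.231.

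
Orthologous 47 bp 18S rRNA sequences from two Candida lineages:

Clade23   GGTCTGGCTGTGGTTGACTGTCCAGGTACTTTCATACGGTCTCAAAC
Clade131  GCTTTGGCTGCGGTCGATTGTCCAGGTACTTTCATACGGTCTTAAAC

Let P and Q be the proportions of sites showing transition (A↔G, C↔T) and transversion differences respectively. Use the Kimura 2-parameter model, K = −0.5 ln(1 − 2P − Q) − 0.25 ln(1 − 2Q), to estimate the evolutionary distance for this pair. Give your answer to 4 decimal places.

The sequences differ at positions 2 (G/C, transversion), 4 (C/T, transition), 11 (T/C, transition), 15 (T/C, transition), 18 (C/T, transition), 43 (C/T, transition).
Of the 6 differences, 5 transitions and 1 transversion over 47 sites: P = 5/47 = 0.106383, Q = 1/47 = 0.021277.
d = −0.5·ln(0.765957) − 0.25·ln(0.957446) = −0.5·(-0.266629) − 0.25·(-0.043486) = 0.1442.

0.1442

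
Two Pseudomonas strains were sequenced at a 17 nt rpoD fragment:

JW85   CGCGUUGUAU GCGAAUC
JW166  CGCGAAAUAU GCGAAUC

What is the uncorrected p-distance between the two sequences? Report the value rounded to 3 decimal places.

Differing sites — 5:U/A; 6:U/A; 7:G/A.
There are 3 differences over 17 sites, so p = 3/17 = 0.176.

0.176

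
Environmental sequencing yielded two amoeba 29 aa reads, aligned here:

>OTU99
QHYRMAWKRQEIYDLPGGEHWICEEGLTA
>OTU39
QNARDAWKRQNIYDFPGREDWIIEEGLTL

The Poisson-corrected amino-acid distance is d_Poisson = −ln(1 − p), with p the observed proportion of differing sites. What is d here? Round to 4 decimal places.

0.3716

Differing sites — 2:H/N; 3:Y/A; 5:M/D; 11:E/N; 15:L/F; 18:G/R; 20:H/D; 23:C/I; 29:A/L.
p = 9/29 = 0.310345.
d = −ln(1 − 0.310345) = −ln(0.689655) = 0.3716.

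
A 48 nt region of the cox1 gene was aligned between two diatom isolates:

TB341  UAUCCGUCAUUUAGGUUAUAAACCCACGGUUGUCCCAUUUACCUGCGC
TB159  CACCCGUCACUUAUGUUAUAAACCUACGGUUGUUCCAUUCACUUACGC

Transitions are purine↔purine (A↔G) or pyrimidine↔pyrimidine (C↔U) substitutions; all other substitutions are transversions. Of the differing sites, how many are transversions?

1

Differing sites — 1:U/C (Ti); 3:U/C (Ti); 10:U/C (Ti); 14:G/U (Tv); 25:C/U (Ti); 34:C/U (Ti); 40:U/C (Ti); 43:C/U (Ti); 45:G/A (Ti).
Of the 9 differences, 8 transitions and 1 transversion, so the answer is 1.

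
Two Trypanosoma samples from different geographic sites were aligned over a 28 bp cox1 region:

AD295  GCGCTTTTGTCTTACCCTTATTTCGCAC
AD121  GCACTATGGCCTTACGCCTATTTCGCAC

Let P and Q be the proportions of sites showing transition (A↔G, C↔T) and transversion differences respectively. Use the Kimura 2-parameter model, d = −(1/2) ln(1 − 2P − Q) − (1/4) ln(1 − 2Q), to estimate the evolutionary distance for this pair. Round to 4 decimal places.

0.2542

The sequences differ at positions 3 (G/A, transition), 6 (T/A, transversion), 8 (T/G, transversion), 10 (T/C, transition), 16 (C/G, transversion), 18 (T/C, transition).
Of the 6 differences, 3 transitions and 3 transversions over 28 sites: P = 3/28 = 0.107143, Q = 3/28 = 0.107143.
d = −0.5·ln(0.678571) − 0.25·ln(0.785714) = −0.5·(-0.387766) − 0.25·(-0.241162) = 0.2542.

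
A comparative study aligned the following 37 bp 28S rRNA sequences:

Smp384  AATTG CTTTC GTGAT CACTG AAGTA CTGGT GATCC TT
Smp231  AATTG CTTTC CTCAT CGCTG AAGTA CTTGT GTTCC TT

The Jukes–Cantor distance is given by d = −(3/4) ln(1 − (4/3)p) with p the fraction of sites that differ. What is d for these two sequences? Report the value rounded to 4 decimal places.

Differing sites — 11:G/C; 13:G/C; 17:A/G; 28:G/T; 32:A/T.
p = 5/37 = 0.135135.
d = −0.75 · ln(1 − (4/3)·0.135135) = −0.75 · ln(0.819820) = −0.75 · (-0.198670) = 0.1490.

0.1490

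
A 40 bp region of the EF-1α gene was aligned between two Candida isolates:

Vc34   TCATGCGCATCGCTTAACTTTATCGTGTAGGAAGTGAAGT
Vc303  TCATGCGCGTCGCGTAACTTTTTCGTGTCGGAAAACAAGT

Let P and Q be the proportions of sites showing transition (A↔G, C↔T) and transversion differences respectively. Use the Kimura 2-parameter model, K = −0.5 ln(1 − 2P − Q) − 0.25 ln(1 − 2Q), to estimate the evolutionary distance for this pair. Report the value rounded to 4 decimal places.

0.1994

The sequences differ at positions 9 (A/G, transition), 14 (T/G, transversion), 22 (A/T, transversion), 29 (A/C, transversion), 34 (G/A, transition), 35 (T/A, transversion), 36 (G/C, transversion).
Of the 7 differences, 2 transitions and 5 transversions over 40 sites: P = 2/40 = 0.050000, Q = 5/40 = 0.125000.
d = −0.5·ln(0.775000) − 0.25·ln(0.750000) = −0.5·(-0.254892) − 0.25·(-0.287682) = 0.1994.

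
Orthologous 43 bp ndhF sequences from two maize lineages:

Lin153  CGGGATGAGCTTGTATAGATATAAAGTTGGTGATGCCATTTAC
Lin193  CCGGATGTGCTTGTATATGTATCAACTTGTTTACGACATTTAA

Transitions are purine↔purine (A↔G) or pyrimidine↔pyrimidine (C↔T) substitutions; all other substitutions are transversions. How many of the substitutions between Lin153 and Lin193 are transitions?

2

The sequences differ at positions 2 (G/C, transversion), 8 (A/T, transversion), 18 (G/T, transversion), 19 (A/G, transition), 23 (A/C, transversion), 26 (G/C, transversion), 30 (G/T, transversion), 32 (G/T, transversion), 34 (T/C, transition), 36 (C/A, transversion), 43 (C/A, transversion).
Of the 11 differences, 2 transitions and 9 transversions, so the answer is 2.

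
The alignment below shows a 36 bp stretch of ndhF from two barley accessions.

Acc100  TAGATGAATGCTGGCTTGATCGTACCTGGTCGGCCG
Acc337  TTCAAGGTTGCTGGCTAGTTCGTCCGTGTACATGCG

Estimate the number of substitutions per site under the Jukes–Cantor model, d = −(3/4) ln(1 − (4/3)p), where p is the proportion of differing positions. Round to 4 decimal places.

Mismatches occur at site 2 (A/T), site 3 (G/C), site 5 (T/A), site 7 (A/G), site 8 (A/T), site 17 (T/A), site 19 (A/T), site 24 (A/C), site 26 (C/G), site 29 (G/T), site 30 (T/A), site 32 (G/A), site 33 (G/T), site 34 (C/G).
p = 14/36 = 0.388889.
d = −0.75 · ln(1 − (4/3)·0.388889) = −0.75 · ln(0.481481) = −0.75 · (-0.730889) = 0.5482.

0.5482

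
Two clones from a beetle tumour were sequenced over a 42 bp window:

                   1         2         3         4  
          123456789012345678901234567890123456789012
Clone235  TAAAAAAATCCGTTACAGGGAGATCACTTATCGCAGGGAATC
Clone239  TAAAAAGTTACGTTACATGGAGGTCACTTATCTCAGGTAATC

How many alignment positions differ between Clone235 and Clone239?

Mismatches occur at site 7 (A↔G), site 8 (A↔T), site 10 (C↔A), site 18 (G↔T), site 23 (A↔G), site 33 (G↔T), site 38 (G↔T).
That gives 7 mismatches out of 42 aligned sites, so the Hamming distance is 7.

7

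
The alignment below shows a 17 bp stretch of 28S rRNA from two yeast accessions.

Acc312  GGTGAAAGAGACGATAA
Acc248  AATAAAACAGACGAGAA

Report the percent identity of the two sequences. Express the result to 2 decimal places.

Differing sites — 1:G/A; 2:G/A; 4:G/A; 8:G/C; 15:T/G.
12 of the 17 sites match, so the percent identity is 12/17 × 100 = 70.59%.

70.59%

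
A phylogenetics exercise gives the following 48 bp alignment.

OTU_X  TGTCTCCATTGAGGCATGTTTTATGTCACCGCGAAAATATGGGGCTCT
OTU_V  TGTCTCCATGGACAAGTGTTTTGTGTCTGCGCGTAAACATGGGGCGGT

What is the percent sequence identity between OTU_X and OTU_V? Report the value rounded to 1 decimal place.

The sequences differ at positions 10 (T/G), 13 (G/C), 14 (G/A), 15 (C/A), 16 (A/G), 23 (A/G), 28 (A/T), 29 (C/G), 34 (A/T), 38 (T/C), 46 (T/G), 47 (C/G).
36 of the 48 sites match, so the percent identity is 36/48 × 100 = 75.0%.

75.0%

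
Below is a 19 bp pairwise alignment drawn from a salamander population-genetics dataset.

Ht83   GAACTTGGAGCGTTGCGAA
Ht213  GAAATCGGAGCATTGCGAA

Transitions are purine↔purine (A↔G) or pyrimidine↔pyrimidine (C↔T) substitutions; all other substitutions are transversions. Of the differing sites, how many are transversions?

1

Mismatches occur at site 4 (C↔A, transversion), site 6 (T↔C, transition), site 12 (G↔A, transition).
Of the 3 differences, 2 transitions and 1 transversion, so the answer is 1.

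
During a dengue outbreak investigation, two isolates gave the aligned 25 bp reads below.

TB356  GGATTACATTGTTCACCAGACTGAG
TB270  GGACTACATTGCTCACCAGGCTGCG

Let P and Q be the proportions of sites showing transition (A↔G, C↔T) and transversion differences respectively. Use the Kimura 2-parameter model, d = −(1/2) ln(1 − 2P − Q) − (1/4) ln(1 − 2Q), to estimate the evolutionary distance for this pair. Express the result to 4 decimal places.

0.1851

Mismatches occur at site 4 (T/C, transition), site 12 (T/C, transition), site 20 (A/G, transition), site 24 (A/C, transversion).
Of the 4 differences, 3 transitions and 1 transversion over 25 sites: P = 3/25 = 0.120000, Q = 1/25 = 0.040000.
d = −0.5·ln(0.720000) − 0.25·ln(0.920000) = −0.5·(-0.328504) − 0.25·(-0.083382) = 0.1851.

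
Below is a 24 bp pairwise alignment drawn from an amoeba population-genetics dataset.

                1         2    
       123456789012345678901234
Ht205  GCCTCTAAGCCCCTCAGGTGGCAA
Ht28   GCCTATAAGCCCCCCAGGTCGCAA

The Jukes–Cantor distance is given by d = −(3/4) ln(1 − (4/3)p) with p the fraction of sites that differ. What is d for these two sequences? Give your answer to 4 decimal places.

The sequences differ at positions 5 (C/A), 14 (T/C), 20 (G/C).
p = 3/24 = 0.125000.
d = −0.75 · ln(1 − (4/3)·0.125000) = −0.75 · ln(0.833333) = −0.75 · (-0.182322) = 0.1367.

0.1367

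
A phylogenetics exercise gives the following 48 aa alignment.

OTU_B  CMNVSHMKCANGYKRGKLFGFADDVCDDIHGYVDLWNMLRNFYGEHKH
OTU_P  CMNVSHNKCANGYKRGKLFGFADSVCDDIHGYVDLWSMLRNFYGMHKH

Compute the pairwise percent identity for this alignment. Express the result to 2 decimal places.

Differing sites — 7:M/N; 24:D/S; 37:N/S; 45:E/M.
44 of the 48 sites match, so the percent identity is 44/48 × 100 = 91.67%.

91.67%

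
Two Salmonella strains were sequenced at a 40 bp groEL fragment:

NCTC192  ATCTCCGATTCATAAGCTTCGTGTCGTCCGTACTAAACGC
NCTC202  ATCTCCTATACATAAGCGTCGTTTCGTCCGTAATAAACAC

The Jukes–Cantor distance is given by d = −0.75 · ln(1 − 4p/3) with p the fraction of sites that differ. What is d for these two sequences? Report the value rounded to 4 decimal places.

0.1674

The sequences differ at positions 7 (G/T), 10 (T/A), 18 (T/G), 23 (G/T), 33 (C/A), 39 (G/A).
p = 6/40 = 0.150000.
d = −0.75 · ln(1 − (4/3)·0.150000) = −0.75 · ln(0.800000) = −0.75 · (-0.223144) = 0.1674.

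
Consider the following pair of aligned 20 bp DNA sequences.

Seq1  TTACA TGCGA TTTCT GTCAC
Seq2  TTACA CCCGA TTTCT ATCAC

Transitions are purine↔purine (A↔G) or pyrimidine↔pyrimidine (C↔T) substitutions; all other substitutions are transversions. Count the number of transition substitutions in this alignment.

2

Mismatches occur at site 6 (T→C, transition), site 7 (G→C, transversion), site 16 (G→A, transition).
Of the 3 differences, 2 transitions and 1 transversion, so the answer is 2.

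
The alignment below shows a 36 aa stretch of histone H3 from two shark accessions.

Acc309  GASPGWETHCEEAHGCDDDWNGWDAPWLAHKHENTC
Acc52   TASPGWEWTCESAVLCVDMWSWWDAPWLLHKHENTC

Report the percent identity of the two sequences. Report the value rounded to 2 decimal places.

69.44%

The sequences differ at positions 1 (G/T), 8 (T/W), 9 (H/T), 12 (E/S), 14 (H/V), 15 (G/L), 17 (D/V), 19 (D/M), 21 (N/S), 22 (G/W), 29 (A/L).
25 of the 36 sites match, so the percent identity is 25/36 × 100 = 69.44%.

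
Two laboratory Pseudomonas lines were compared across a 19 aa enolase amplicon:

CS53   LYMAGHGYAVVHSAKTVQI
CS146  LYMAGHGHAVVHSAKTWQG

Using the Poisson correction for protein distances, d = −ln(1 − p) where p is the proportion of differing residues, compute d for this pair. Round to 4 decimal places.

0.1719

The sequences differ at positions 8 (Y/H), 17 (V/W), 19 (I/G).
p = 3/19 = 0.157895.
d = −ln(1 − 0.157895) = −ln(0.842105) = 0.1719.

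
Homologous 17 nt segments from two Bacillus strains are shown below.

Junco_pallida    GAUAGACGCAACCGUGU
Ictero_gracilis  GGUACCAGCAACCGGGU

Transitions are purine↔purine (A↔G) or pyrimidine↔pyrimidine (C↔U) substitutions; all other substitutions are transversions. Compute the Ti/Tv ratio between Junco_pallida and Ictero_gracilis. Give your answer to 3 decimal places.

The sequences differ at positions 2 (A/G, transition), 5 (G/C, transversion), 6 (A/C, transversion), 7 (C/A, transversion), 15 (U/G, transversion).
Of the 5 differences, 1 transition and 4 transversions, so Ti/Tv = 1/4 = 0.250.

0.250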